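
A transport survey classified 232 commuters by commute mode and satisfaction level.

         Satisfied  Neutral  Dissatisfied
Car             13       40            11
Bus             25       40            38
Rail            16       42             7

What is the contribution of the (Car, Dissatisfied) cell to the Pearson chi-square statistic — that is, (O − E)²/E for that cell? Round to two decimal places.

1.28

Row total (Car) = 64; column total (Dissatisfied) = 56; N = 232.
Expected count E = 64 × 56 / 232 = 15.448.
Contribution = (O − E)²/E = (11 − 15.448)² / 15.448 = 1.28.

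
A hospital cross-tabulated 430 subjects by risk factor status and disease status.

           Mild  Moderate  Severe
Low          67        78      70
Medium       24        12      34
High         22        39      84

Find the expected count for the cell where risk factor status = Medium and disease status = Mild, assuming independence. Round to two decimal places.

Row total (Medium) = 70; column total (Mild) = 113; grand total N = 430.
Expected count = (row total × column total) / N = 70 × 113 / 430 = 18.40.

18.40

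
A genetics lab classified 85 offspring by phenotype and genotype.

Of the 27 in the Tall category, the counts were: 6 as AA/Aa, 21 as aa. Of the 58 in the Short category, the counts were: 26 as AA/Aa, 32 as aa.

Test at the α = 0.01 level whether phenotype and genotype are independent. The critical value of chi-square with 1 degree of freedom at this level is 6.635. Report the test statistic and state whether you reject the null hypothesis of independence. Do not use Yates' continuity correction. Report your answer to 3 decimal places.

4.011; fail to reject H₀

Row totals: 27, 58. Column totals: 32, 53. Grand total N = 85.
Expected counts (row total × column total / N):
  Tall, AA/Aa: 27×32/85 = 10.1647
  Tall, aa: 27×53/85 = 16.8353
  Short, AA/Aa: 58×32/85 = 21.8353
  Short, aa: 58×53/85 = 36.1647
Contributions (O − E)²/E:
  (6 − 10.1647)²/10.1647 = 1.7064
  (21 − 16.8353)²/16.8353 = 1.0303
  (26 − 21.8353)²/21.8353 = 0.7943
  (32 − 36.1647)²/36.1647 = 0.4796
χ² = 1.7064 + 1.0303 + 0.7943 + 0.4796 = 4.011
df = (2−1)(2−1) = 1. Since 4.011 < 6.635, fail to reject the null hypothesis of independence at α = 0.01.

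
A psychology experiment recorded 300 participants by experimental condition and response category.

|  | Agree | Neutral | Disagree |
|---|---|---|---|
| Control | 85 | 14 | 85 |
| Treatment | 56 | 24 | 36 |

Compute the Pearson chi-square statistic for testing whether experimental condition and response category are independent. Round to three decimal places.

13.731

Row totals: 184, 116. Column totals: 141, 38, 121. Grand total N = 300.
Expected counts (row total × column total / N):
  Control, Agree: 184×141/300 = 86.4800
  Control, Neutral: 184×38/300 = 23.3067
  Control, Disagree: 184×121/300 = 74.2133
  Treatment, Agree: 116×141/300 = 54.5200
  Treatment, Neutral: 116×38/300 = 14.6933
  Treatment, Disagree: 116×121/300 = 46.7867
Contributions (O − E)²/E:
  (85 − 86.4800)²/86.4800 = 0.0253
  (14 − 23.3067)²/23.3067 = 3.7163
  (85 − 74.2133)²/74.2133 = 1.5678
  (56 − 54.5200)²/54.5200 = 0.0402
  (24 − 14.6933)²/14.6933 = 5.8948
  (36 − 46.7867)²/46.7867 = 2.4869
χ² = 0.0253 + 3.7163 + 1.5678 + 0.0402 + 5.8948 + 2.4869 = 13.731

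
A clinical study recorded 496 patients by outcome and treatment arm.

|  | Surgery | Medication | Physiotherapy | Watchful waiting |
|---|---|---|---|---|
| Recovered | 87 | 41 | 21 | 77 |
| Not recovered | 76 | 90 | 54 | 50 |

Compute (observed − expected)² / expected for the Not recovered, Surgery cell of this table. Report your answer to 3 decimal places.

Row total (Not recovered) = 270; column total (Surgery) = 163; N = 496.
Expected count E = 270 × 163 / 496 = 88.7298.
Contribution = (O − E)²/E = (76 − 88.7298)² / 88.7298 = 1.826.

1.826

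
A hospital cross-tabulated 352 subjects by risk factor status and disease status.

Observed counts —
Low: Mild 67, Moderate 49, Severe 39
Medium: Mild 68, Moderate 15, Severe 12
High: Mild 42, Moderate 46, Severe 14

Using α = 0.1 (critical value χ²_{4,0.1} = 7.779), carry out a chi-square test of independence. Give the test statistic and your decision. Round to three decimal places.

Row totals: 155, 95, 102. Column totals: 177, 110, 65. Grand total N = 352.
Expected counts (row total × column total / N):
  Low, Mild: 155×177/352 = 77.9403
  Low, Moderate: 155×110/352 = 48.4375
  Low, Severe: 155×65/352 = 28.6222
  Medium, Mild: 95×177/352 = 47.7699
  Medium, Moderate: 95×110/352 = 29.6875
  Medium, Severe: 95×65/352 = 17.5426
  High, Mild: 102×177/352 = 51.2898
  High, Moderate: 102×110/352 = 31.8750
  High, Severe: 102×65/352 = 18.8352
Contributions (O − E)²/E:
  (67 − 77.9403)²/77.9403 = 1.5357
  (49 − 48.4375)²/48.4375 = 0.0065
  (39 − 28.6222)²/28.6222 = 3.7628
  (68 − 47.7699)²/47.7699 = 8.5673
  (15 − 29.6875)²/29.6875 = 7.2664
  (12 − 17.5426)²/17.5426 = 1.7512
  (42 − 51.2898)²/51.2898 = 1.6826
  (46 − 31.8750)²/31.8750 = 6.2593
  (14 − 18.8352)²/18.8352 = 1.2412
χ² = 1.5357 + 0.0065 + 3.7628 + 8.5673 + 7.2664 + 1.7512 + 1.6826 + 6.2593 + 1.2412 = 32.073
df = (3−1)(3−1) = 4. Since 32.073 > 7.779, reject the null hypothesis of independence at α = 0.1.

32.073; reject H₀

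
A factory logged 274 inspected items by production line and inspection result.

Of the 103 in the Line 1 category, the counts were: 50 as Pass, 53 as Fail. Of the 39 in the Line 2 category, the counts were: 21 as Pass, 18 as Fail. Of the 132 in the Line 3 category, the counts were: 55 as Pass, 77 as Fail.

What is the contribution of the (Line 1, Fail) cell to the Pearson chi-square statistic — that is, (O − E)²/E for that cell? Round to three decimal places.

0.125

Row total (Line 1) = 103; column total (Fail) = 148; N = 274.
Expected count E = 103 × 148 / 274 = 55.6350.
Contribution = (O − E)²/E = (53 − 55.6350)² / 55.6350 = 0.125.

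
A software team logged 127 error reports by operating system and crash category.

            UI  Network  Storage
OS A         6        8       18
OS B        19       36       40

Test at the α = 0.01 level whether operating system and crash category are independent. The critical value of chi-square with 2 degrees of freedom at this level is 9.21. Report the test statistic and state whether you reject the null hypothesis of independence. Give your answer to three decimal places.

2.216; fail to reject H₀

Row totals: 32, 95. Column totals: 25, 44, 58. Grand total N = 127.
Expected counts (row total × column total / N):
  OS A, UI: 32×25/127 = 6.2992
  OS A, Network: 32×44/127 = 11.0866
  OS A, Storage: 32×58/127 = 14.6142
  OS B, UI: 95×25/127 = 18.7008
  OS B, Network: 95×44/127 = 32.9134
  OS B, Storage: 95×58/127 = 43.3858
Contributions (O − E)²/E:
  (6 − 6.2992)²/6.2992 = 0.0142
  (8 − 11.0866)²/11.0866 = 0.8593
  (18 − 14.6142)²/14.6142 = 0.7844
  (19 − 18.7008)²/18.7008 = 0.0048
  (36 − 32.9134)²/32.9134 = 0.2895
  (40 − 43.3858)²/43.3858 = 0.2642
χ² = 0.0142 + 0.8593 + 0.7844 + 0.0048 + 0.2895 + 0.2642 = 2.216
df = (2−1)(3−1) = 2. Since 2.216 < 9.21, fail to reject the null hypothesis of independence at α = 0.01.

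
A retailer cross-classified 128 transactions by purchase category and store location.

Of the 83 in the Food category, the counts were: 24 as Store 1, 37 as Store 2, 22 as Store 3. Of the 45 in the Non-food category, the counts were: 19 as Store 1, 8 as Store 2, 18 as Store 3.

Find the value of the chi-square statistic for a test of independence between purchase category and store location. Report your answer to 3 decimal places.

9.200

Row totals: 83, 45. Column totals: 43, 45, 40. Grand total N = 128.
Expected counts (row total × column total / N):
  Food, Store 1: 83×43/128 = 27.8828
  Food, Store 2: 83×45/128 = 29.1797
  Food, Store 3: 83×40/128 = 25.9375
  Non-food, Store 1: 45×43/128 = 15.1172
  Non-food, Store 2: 45×45/128 = 15.8203
  Non-food, Store 3: 45×40/128 = 14.0625
Contributions (O − E)²/E:
  (24 − 27.8828)²/27.8828 = 0.5407
  (37 − 29.1797)²/29.1797 = 2.0959
  (22 − 25.9375)²/25.9375 = 0.5977
  (19 − 15.1172)²/15.1172 = 0.9973
  (8 − 15.8203)²/15.8203 = 3.8657
  (18 − 14.0625)²/14.0625 = 1.1025
χ² = 0.5407 + 2.0959 + 0.5977 + 0.9973 + 3.8657 + 1.1025 = 9.200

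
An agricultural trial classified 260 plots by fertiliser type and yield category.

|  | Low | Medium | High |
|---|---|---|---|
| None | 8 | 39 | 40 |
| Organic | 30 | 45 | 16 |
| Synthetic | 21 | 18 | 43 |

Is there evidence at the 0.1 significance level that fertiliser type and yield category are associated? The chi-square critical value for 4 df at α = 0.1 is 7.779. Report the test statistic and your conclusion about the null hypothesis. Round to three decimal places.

Row totals: 87, 91, 82. Column totals: 59, 102, 99. Grand total N = 260.
Expected counts (row total × column total / N):
  None, Low: 87×59/260 = 19.7423
  None, Medium: 87×102/260 = 34.1308
  None, High: 87×99/260 = 33.1269
  Organic, Low: 91×59/260 = 20.6500
  Organic, Medium: 91×102/260 = 35.7000
  Organic, High: 91×99/260 = 34.6500
  Synthetic, Low: 82×59/260 = 18.6077
  Synthetic, Medium: 82×102/260 = 32.1692
  Synthetic, High: 82×99/260 = 31.2231
Contributions (O − E)²/E:
  (8 − 19.7423)²/19.7423 = 6.9841
  (39 − 34.1308)²/34.1308 = 0.6947
  (40 − 33.1269)²/33.1269 = 1.4260
  (30 − 20.6500)²/20.6500 = 4.2335
  (45 − 35.7000)²/35.7000 = 2.4227
  (16 − 34.6500)²/34.6500 = 10.0382
  (21 − 18.6077)²/18.6077 = 0.3076
  (18 − 32.1692)²/32.1692 = 6.2409
  (43 − 31.2231)²/31.2231 = 4.4421
χ² = 6.9841 + 0.6947 + 1.4260 + 4.2335 + 2.4227 + 10.0382 + 0.3076 + 6.2409 + 4.4421 = 36.790
df = (3−1)(3−1) = 4. Since 36.790 > 7.779, reject the null hypothesis of independence at α = 0.1.

36.790; reject H₀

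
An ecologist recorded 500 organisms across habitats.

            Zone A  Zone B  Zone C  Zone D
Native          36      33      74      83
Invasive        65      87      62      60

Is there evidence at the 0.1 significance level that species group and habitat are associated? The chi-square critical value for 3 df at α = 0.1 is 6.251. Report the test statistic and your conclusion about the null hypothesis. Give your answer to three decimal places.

33.082; reject H₀

Row totals: 226, 274. Column totals: 101, 120, 136, 143. Grand total N = 500.
Expected counts (row total × column total / N):
  Native, Zone A: 226×101/500 = 45.6520
  Native, Zone B: 226×120/500 = 54.2400
  Native, Zone C: 226×136/500 = 61.4720
  Native, Zone D: 226×143/500 = 64.6360
  Invasive, Zone A: 274×101/500 = 55.3480
  Invasive, Zone B: 274×120/500 = 65.7600
  Invasive, Zone C: 274×136/500 = 74.5280
  Invasive, Zone D: 274×143/500 = 78.3640
Contributions (O − E)²/E:
  (36 − 45.6520)²/45.6520 = 2.0407
  (33 − 54.2400)²/54.2400 = 8.3174
  (74 − 61.4720)²/61.4720 = 2.5532
  (83 − 64.6360)²/64.6360 = 5.2175
  (65 − 55.3480)²/55.3480 = 1.6832
  (87 − 65.7600)²/65.7600 = 6.8604
  (62 − 74.5280)²/74.5280 = 2.1059
  (60 − 78.3640)²/78.3640 = 4.3035
χ² = 2.0407 + 8.3174 + 2.5532 + 5.2175 + 1.6832 + 6.8604 + 2.1059 + 4.3035 = 33.082
df = (2−1)(4−1) = 3. Since 33.082 > 6.251, reject the null hypothesis of independence at α = 0.1.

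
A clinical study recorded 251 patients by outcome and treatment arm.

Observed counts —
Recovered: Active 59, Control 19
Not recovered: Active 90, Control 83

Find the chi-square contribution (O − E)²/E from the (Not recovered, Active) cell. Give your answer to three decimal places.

Row total (Not recovered) = 173; column total (Active) = 149; N = 251.
Expected count E = 173 × 149 / 251 = 102.6972.
Contribution = (O − E)²/E = (90 − 102.6972)² / 102.6972 = 1.570.

1.570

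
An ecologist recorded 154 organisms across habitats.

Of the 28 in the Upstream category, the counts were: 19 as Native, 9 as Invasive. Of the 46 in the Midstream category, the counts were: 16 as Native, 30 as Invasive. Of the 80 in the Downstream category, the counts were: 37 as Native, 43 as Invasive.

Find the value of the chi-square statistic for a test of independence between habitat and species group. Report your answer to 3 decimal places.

7.665

Row totals: 28, 46, 80. Column totals: 72, 82. Grand total N = 154.
Expected counts (row total × column total / N):
  Upstream, Native: 28×72/154 = 13.0909
  Upstream, Invasive: 28×82/154 = 14.9091
  Midstream, Native: 46×72/154 = 21.5065
  Midstream, Invasive: 46×82/154 = 24.4935
  Downstream, Native: 80×72/154 = 37.4026
  Downstream, Invasive: 80×82/154 = 42.5974
Contributions (O − E)²/E:
  (19 − 13.0909)²/13.0909 = 2.6673
  (9 − 14.9091)²/14.9091 = 2.3420
  (16 − 21.5065)²/21.5065 = 1.4099
  (30 − 24.4935)²/24.4935 = 1.2379
  (37 − 37.4026)²/37.4026 = 0.0043
  (43 − 42.5974)²/42.5974 = 0.0038
χ² = 2.6673 + 2.3420 + 1.4099 + 1.2379 + 0.0043 + 0.0038 = 7.665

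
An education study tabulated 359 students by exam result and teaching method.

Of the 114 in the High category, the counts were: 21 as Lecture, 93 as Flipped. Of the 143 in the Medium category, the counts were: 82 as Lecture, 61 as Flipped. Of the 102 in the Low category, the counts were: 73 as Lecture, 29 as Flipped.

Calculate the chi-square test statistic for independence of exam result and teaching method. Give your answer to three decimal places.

Row totals: 114, 143, 102. Column totals: 176, 183. Grand total N = 359.
Expected counts (row total × column total / N):
  High, Lecture: 114×176/359 = 55.8886
  High, Flipped: 114×183/359 = 58.1114
  Medium, Lecture: 143×176/359 = 70.1058
  Medium, Flipped: 143×183/359 = 72.8942
  Low, Lecture: 102×176/359 = 50.0056
  Low, Flipped: 102×183/359 = 51.9944
Contributions (O − E)²/E:
  (21 − 55.8886)²/55.8886 = 21.7793
  (93 − 58.1114)²/58.1114 = 20.9462
  (82 − 70.1058)²/70.1058 = 2.0180
  (61 − 72.8942)²/72.8942 = 1.9408
  (73 − 50.0056)²/50.0056 = 10.5737
  (29 − 51.9944)²/51.9944 = 10.1692
χ² = 21.7793 + 20.9462 + 2.0180 + 1.9408 + 10.5737 + 10.1692 = 67.427

67.427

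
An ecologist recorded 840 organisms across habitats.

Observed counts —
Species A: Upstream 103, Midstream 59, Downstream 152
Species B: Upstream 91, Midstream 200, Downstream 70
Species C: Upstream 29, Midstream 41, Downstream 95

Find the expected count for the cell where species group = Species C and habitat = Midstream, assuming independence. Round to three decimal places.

58.929

Row total (Species C) = 165; column total (Midstream) = 300; grand total N = 840.
Expected count = (row total × column total) / N = 165 × 300 / 840 = 58.929.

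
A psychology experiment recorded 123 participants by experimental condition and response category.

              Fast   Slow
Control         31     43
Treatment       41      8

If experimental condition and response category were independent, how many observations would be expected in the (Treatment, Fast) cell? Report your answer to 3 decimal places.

Row total (Treatment) = 49; column total (Fast) = 72; grand total N = 123.
Expected count = (row total × column total) / N = 49 × 72 / 123 = 28.683.

28.683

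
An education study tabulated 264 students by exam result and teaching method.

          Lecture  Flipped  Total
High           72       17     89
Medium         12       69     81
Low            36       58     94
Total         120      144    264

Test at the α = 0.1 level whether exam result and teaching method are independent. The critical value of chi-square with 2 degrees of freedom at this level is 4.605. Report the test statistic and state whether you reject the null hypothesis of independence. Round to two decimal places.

Grand total N = 264.
Expected counts (row total × column total / N):
  High, Lecture: 89×120/264 = 40.455
  High, Flipped: 89×144/264 = 48.545
  Medium, Lecture: 81×120/264 = 36.818
  Medium, Flipped: 81×144/264 = 44.182
  Low, Lecture: 94×120/264 = 42.727
  Low, Flipped: 94×144/264 = 51.273
Contributions (O − E)²/E:
  (72 − 40.455)²/40.455 = 24.5974
  (17 − 48.545)²/48.545 = 20.4982
  (12 − 36.818)²/36.818 = 16.7291
  (69 − 44.182)²/44.182 = 13.9408
  (36 − 42.727)²/42.727 = 1.0591
  (58 − 51.273)²/51.273 = 0.8826
χ² = 24.5974 + 20.4982 + 16.7291 + 13.9408 + 1.0591 + 0.8826 = 77.71
df = (3−1)(2−1) = 2. Since 77.71 > 4.605, reject the null hypothesis of independence at α = 0.1.

77.71; reject H₀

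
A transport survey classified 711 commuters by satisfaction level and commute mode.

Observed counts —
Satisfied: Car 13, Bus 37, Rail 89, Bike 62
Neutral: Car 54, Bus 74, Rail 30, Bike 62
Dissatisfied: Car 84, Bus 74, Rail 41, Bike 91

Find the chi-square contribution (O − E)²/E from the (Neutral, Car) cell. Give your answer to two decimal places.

Row total (Neutral) = 220; column total (Car) = 151; N = 711.
Expected count E = 220 × 151 / 711 = 46.723.
Contribution = (O − E)²/E = (54 − 46.723)² / 46.723 = 1.13.

1.13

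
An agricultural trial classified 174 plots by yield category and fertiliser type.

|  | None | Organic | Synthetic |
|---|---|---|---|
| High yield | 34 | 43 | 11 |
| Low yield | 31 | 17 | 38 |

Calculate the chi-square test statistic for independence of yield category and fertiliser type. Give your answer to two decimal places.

26.26

Row totals: 88, 86. Column totals: 65, 60, 49. Grand total N = 174.
Expected counts (row total × column total / N):
  High yield, None: 88×65/174 = 32.874
  High yield, Organic: 88×60/174 = 30.345
  High yield, Synthetic: 88×49/174 = 24.782
  Low yield, None: 86×65/174 = 32.126
  Low yield, Organic: 86×60/174 = 29.655
  Low yield, Synthetic: 86×49/174 = 24.218
Contributions (O − E)²/E:
  (34 − 32.874)²/32.874 = 0.0386
  (43 − 30.345)²/30.345 = 5.2776
  (11 − 24.782)²/24.782 = 7.6646
  (31 − 32.126)²/32.126 = 0.0395
  (17 − 29.655)²/29.655 = 5.4004
  (38 − 24.218)²/24.218 = 7.8431
χ² = 0.0386 + 5.2776 + 7.6646 + 0.0395 + 5.4004 + 7.8431 = 26.26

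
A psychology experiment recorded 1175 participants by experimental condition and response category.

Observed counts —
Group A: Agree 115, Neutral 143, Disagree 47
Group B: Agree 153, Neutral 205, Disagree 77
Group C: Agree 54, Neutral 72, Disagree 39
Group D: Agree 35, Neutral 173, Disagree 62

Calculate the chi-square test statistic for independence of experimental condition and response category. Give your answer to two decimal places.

Row totals: 305, 435, 165, 270. Column totals: 357, 593, 225. Grand total N = 1175.
Expected counts (row total × column total / N):
  Group A, Agree: 305×357/1175 = 92.668
  Group A, Neutral: 305×593/1175 = 153.928
  Group A, Disagree: 305×225/1175 = 58.404
  Group B, Agree: 435×357/1175 = 132.166
  Group B, Neutral: 435×593/1175 = 219.536
  Group B, Disagree: 435×225/1175 = 83.298
  Group C, Agree: 165×357/1175 = 50.132
  Group C, Neutral: 165×593/1175 = 83.272
  Group C, Disagree: 165×225/1175 = 31.596
  Group D, Agree: 270×357/1175 = 82.034
  Group D, Neutral: 270×593/1175 = 136.264
  Group D, Disagree: 270×225/1175 = 51.702
Contributions (O − E)²/E:
  (115 − 92.668)²/92.668 = 5.3818
  (143 − 153.928)²/153.928 = 0.7758
  (47 − 58.404)²/58.404 = 2.2268
  (153 − 132.166)²/132.166 = 3.2842
  (205 − 219.536)²/219.536 = 0.9625
  (77 − 83.298)²/83.298 = 0.4762
  (54 − 50.132)²/50.132 = 0.2984
  (72 − 83.272)²/83.272 = 1.5258
  (39 − 31.596)²/31.596 = 1.7350
  (35 − 82.034)²/82.034 = 26.9668
  (173 − 136.264)²/136.264 = 9.9038
  (62 − 51.702)²/51.702 = 2.0512
χ² = 5.3818 + 0.7758 + 2.2268 + 3.2842 + 0.9625 + 0.4762 + 0.2984 + 1.5258 + 1.7350 + 26.9668 + 9.9038 + 2.0512 = 55.59

55.59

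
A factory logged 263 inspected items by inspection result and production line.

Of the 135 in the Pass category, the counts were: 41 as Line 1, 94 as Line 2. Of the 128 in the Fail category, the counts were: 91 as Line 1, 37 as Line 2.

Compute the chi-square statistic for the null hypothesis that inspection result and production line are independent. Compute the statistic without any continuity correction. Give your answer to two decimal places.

Row totals: 135, 128. Column totals: 132, 131. Grand total N = 263.
Expected counts (row total × column total / N):
  Pass, Line 1: 135×132/263 = 67.757
  Pass, Line 2: 135×131/263 = 67.243
  Fail, Line 1: 128×132/263 = 64.243
  Fail, Line 2: 128×131/263 = 63.757
Contributions (O − E)²/E:
  (41 − 67.757)²/67.757 = 10.5662
  (94 − 67.243)²/67.243 = 10.6470
  (91 − 64.243)²/64.243 = 11.1442
  (37 − 63.757)²/63.757 = 11.2292
χ² = 10.5662 + 10.6470 + 11.1442 + 11.2292 = 43.59

43.59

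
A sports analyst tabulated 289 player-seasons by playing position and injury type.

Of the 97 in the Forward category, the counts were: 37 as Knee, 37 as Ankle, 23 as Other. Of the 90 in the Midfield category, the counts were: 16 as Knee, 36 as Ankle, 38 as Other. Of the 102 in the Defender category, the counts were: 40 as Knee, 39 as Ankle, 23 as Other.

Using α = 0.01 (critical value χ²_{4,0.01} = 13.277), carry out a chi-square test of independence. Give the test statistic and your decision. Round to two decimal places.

Row totals: 97, 90, 102. Column totals: 93, 112, 84. Grand total N = 289.
Expected counts (row total × column total / N):
  Forward, Knee: 97×93/289 = 31.215
  Forward, Ankle: 97×112/289 = 37.592
  Forward, Other: 97×84/289 = 28.194
  Midfield, Knee: 90×93/289 = 28.962
  Midfield, Ankle: 90×112/289 = 34.879
  Midfield, Other: 90×84/289 = 26.159
  Defender, Knee: 102×93/289 = 32.824
  Defender, Ankle: 102×112/289 = 39.529
  Defender, Other: 102×84/289 = 29.647
Contributions (O − E)²/E:
  (37 − 31.215)²/31.215 = 1.0721
  (37 − 37.592)²/37.592 = 0.0093
  (23 − 28.194)²/28.194 = 0.9569
  (16 − 28.962)²/28.962 = 5.8012
  (36 − 34.879)²/34.879 = 0.0360
  (38 − 26.159)²/26.159 = 5.3599
  (40 − 32.824)²/32.824 = 1.5688
  (39 − 39.529)²/39.529 = 0.0071
  (23 − 29.647)²/29.647 = 1.4903
χ² = 1.0721 + 0.0093 + 0.9569 + 5.8012 + 0.0360 + 5.3599 + 1.5688 + 0.0071 + 1.4903 = 16.30
df = (3−1)(3−1) = 4. Since 16.30 > 13.277, reject the null hypothesis of independence at α = 0.01.

16.30; reject H₀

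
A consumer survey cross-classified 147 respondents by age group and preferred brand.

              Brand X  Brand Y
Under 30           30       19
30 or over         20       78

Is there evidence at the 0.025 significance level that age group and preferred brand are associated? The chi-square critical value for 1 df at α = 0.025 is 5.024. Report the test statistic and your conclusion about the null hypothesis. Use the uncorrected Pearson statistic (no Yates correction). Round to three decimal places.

Row totals: 49, 98. Column totals: 50, 97. Grand total N = 147.
Expected counts (row total × column total / N):
  Under 30, Brand X: 49×50/147 = 16.6667
  Under 30, Brand Y: 49×97/147 = 32.3333
  30 or over, Brand X: 98×50/147 = 33.3333
  30 or over, Brand Y: 98×97/147 = 64.6667
Contributions (O − E)²/E:
  (30 − 16.6667)²/16.6667 = 10.6666
  (19 − 32.3333)²/32.3333 = 5.4983
  (20 − 33.3333)²/33.3333 = 5.3333
  (78 − 64.6667)²/64.6667 = 2.7491
χ² = 10.6666 + 5.4983 + 5.3333 + 2.7491 = 24.247
df = (2−1)(2−1) = 1. Since 24.247 > 5.024, reject the null hypothesis of independence at α = 0.025.

24.247; reject H₀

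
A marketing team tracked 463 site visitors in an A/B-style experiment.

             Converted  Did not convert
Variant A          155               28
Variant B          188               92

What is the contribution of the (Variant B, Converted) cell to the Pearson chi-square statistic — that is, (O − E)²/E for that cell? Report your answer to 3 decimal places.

Row total (Variant B) = 280; column total (Converted) = 343; N = 463.
Expected count E = 280 × 343 / 463 = 207.4298.
Contribution = (O − E)²/E = (188 − 207.4298)² / 207.4298 = 1.820.

1.820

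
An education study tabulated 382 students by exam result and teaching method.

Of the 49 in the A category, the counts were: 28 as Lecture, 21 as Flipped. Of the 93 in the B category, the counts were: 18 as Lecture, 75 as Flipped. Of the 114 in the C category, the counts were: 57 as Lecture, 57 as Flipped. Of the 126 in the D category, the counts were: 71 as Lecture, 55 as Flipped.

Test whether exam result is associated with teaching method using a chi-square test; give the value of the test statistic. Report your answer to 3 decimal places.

35.220

Row totals: 49, 93, 114, 126. Column totals: 174, 208. Grand total N = 382.
Expected counts (row total × column total / N):
  A, Lecture: 49×174/382 = 22.3194
  A, Flipped: 49×208/382 = 26.6806
  B, Lecture: 93×174/382 = 42.3613
  B, Flipped: 93×208/382 = 50.6387
  C, Lecture: 114×174/382 = 51.9267
  C, Flipped: 114×208/382 = 62.0733
  D, Lecture: 126×174/382 = 57.3927
  D, Flipped: 126×208/382 = 68.6073
Contributions (O − E)²/E:
  (28 − 22.3194)²/22.3194 = 1.4458
  (21 − 26.6806)²/26.6806 = 1.2095
  (18 − 42.3613)²/42.3613 = 14.0098
  (75 − 50.6387)²/50.6387 = 11.7198
  (57 − 51.9267)²/51.9267 = 0.4957
  (57 − 62.0733)²/62.0733 = 0.4146
  (71 − 57.3927)²/57.3927 = 3.2262
  (55 − 68.6073)²/68.6073 = 2.6988
χ² = 1.4458 + 1.2095 + 14.0098 + 11.7198 + 0.4957 + 0.4146 + 3.2262 + 2.6988 = 35.220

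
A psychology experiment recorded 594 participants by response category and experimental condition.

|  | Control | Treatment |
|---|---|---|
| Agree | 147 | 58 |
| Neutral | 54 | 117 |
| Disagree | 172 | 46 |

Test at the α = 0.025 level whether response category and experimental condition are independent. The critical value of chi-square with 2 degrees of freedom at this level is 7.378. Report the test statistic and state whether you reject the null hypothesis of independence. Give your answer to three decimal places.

Row totals: 205, 171, 218. Column totals: 373, 221. Grand total N = 594.
Expected counts (row total × column total / N):
  Agree, Control: 205×373/594 = 128.7290
  Agree, Treatment: 205×221/594 = 76.2710
  Neutral, Control: 171×373/594 = 107.3788
  Neutral, Treatment: 171×221/594 = 63.6212
  Disagree, Control: 218×373/594 = 136.8923
  Disagree, Treatment: 218×221/594 = 81.1077
Contributions (O − E)²/E:
  (147 − 128.7290)²/128.7290 = 2.5933
  (58 − 76.2710)²/76.2710 = 4.3769
  (54 − 107.3788)²/107.3788 = 26.5350
  (117 − 63.6212)²/63.6212 = 44.7853
  (172 − 136.8923)²/136.8923 = 9.0038
  (46 − 81.1077)²/81.1077 = 15.1965
χ² = 2.5933 + 4.3769 + 26.5350 + 44.7853 + 9.0038 + 15.1965 = 102.491
df = (3−1)(2−1) = 2. Since 102.491 > 7.378, reject the null hypothesis of independence at α = 0.025.

102.491; reject H₀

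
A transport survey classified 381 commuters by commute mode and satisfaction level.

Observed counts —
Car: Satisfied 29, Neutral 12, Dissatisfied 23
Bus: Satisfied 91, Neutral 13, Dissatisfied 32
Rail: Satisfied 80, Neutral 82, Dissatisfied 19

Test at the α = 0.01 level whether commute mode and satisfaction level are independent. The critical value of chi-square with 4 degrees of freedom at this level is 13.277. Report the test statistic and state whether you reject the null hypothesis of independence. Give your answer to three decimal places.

Row totals: 64, 136, 181. Column totals: 200, 107, 74. Grand total N = 381.
Expected counts (row total × column total / N):
  Car, Satisfied: 64×200/381 = 33.5958
  Car, Neutral: 64×107/381 = 17.9738
  Car, Dissatisfied: 64×74/381 = 12.4304
  Bus, Satisfied: 136×200/381 = 71.3911
  Bus, Neutral: 136×107/381 = 38.1942
  Bus, Dissatisfied: 136×74/381 = 26.4147
  Rail, Satisfied: 181×200/381 = 95.0131
  Rail, Neutral: 181×107/381 = 50.8320
  Rail, Dissatisfied: 181×74/381 = 35.1549
Contributions (O − E)²/E:
  (29 − 33.5958)²/33.5958 = 0.6287
  (12 − 17.9738)²/17.9738 = 1.9855
  (23 − 12.4304)²/12.4304 = 8.9874
  (91 − 71.3911)²/71.3911 = 5.3860
  (13 − 38.1942)²/38.1942 = 16.6190
  (32 − 26.4147)²/26.4147 = 1.1810
  (80 − 95.0131)²/95.0131 = 2.3722
  (82 − 50.8320)²/50.8320 = 19.1109
  (19 − 35.1549)²/35.1549 = 7.4237
χ² = 0.6287 + 1.9855 + 8.9874 + 5.3860 + 16.6190 + 1.1810 + 2.3722 + 19.1109 + 7.4237 = 63.694
df = (3−1)(3−1) = 4. Since 63.694 > 13.277, reject the null hypothesis of independence at α = 0.01.

63.694; reject H₀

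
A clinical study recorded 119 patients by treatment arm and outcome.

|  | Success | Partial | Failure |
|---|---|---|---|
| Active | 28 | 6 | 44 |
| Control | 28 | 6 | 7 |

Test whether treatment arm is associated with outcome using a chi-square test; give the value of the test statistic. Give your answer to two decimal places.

Row totals: 78, 41. Column totals: 56, 12, 51. Grand total N = 119.
Expected counts (row total × column total / N):
  Active, Success: 78×56/119 = 36.706
  Active, Partial: 78×12/119 = 7.866
  Active, Failure: 78×51/119 = 33.429
  Control, Success: 41×56/119 = 19.294
  Control, Partial: 41×12/119 = 4.134
  Control, Failure: 41×51/119 = 17.571
Contributions (O − E)²/E:
  (28 − 36.706)²/36.706 = 2.0649
  (6 − 7.866)²/7.866 = 0.4427
  (44 − 33.429)²/33.429 = 3.3428
  (28 − 19.294)²/19.294 = 3.9284
  (6 − 4.134)²/4.134 = 0.8423
  (7 − 17.571)²/17.571 = 6.3597
χ² = 2.0649 + 0.4427 + 3.3428 + 3.9284 + 0.8423 + 6.3597 = 16.98

16.98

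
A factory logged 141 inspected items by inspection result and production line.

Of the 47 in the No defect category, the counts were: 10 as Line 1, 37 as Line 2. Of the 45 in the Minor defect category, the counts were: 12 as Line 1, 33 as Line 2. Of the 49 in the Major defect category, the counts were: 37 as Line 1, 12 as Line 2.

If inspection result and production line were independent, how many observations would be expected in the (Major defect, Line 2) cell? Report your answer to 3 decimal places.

Row total (Major defect) = 49; column total (Line 2) = 82; grand total N = 141.
Expected count = (row total × column total) / N = 49 × 82 / 141 = 28.496.

28.496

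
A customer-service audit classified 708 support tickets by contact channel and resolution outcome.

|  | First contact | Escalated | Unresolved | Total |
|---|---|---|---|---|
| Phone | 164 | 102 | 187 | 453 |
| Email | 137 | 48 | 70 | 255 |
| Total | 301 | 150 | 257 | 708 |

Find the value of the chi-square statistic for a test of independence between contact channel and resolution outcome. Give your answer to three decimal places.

Grand total N = 708.
Expected counts (row total × column total / N):
  Phone, First contact: 453×301/708 = 192.5890
  Phone, Escalated: 453×150/708 = 95.9746
  Phone, Unresolved: 453×257/708 = 164.4364
  Email, First contact: 255×301/708 = 108.4110
  Email, Escalated: 255×150/708 = 54.0254
  Email, Unresolved: 255×257/708 = 92.5636
Contributions (O − E)²/E:
  (164 − 192.5890)²/192.5890 = 4.2439
  (102 − 95.9746)²/95.9746 = 0.3783
  (187 − 164.4364)²/164.4364 = 3.0961
  (137 − 108.4110)²/108.4110 = 7.5392
  (48 − 54.0254)²/54.0254 = 0.6720
  (70 − 92.5636)²/92.5636 = 5.5002
χ² = 4.2439 + 0.3783 + 3.0961 + 7.5392 + 0.6720 + 5.5002 = 21.430

21.430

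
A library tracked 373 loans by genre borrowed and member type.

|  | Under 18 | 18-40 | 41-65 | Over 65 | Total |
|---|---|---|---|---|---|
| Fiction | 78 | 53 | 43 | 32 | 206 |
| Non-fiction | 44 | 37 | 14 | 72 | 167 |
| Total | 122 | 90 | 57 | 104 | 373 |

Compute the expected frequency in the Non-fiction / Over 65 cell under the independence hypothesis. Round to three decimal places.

Row total (Non-fiction) = 167; column total (Over 65) = 104; grand total N = 373.
Expected count = (row total × column total) / N = 167 × 104 / 373 = 46.563.

46.563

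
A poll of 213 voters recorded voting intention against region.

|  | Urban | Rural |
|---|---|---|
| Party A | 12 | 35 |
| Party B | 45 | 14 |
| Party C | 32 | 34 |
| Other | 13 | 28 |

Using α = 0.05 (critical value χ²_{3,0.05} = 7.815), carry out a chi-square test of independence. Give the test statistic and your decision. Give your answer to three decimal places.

Row totals: 47, 59, 66, 41. Column totals: 102, 111. Grand total N = 213.
Expected counts (row total × column total / N):
  Party A, Urban: 47×102/213 = 22.5070
  Party A, Rural: 47×111/213 = 24.4930
  Party B, Urban: 59×102/213 = 28.2535
  Party B, Rural: 59×111/213 = 30.7465
  Party C, Urban: 66×102/213 = 31.6056
  Party C, Rural: 66×111/213 = 34.3944
  Other, Urban: 41×102/213 = 19.6338
  Other, Rural: 41×111/213 = 21.3662
Contributions (O − E)²/E:
  (12 − 22.5070)²/22.5070 = 4.9050
  (35 − 24.4930)²/24.4930 = 4.5073
  (45 − 28.2535)²/28.2535 = 9.9260
  (14 − 30.7465)²/30.7465 = 9.1212
  (32 − 31.6056)²/31.6056 = 0.0049
  (34 − 34.3944)²/34.3944 = 0.0045
  (13 − 19.6338)²/19.6338 = 2.2414
  (28 − 21.3662)²/21.3662 = 2.0597
χ² = 4.9050 + 4.5073 + 9.9260 + 9.1212 + 0.0049 + 0.0045 + 2.2414 + 2.0597 = 32.770
df = (4−1)(2−1) = 3. Since 32.770 > 7.815, reject the null hypothesis of independence at α = 0.05.

32.770; reject H₀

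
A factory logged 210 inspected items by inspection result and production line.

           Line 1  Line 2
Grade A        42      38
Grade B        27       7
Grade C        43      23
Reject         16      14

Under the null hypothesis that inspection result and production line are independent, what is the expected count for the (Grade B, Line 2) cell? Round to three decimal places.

13.276

Row total (Grade B) = 34; column total (Line 2) = 82; grand total N = 210.
Expected count = (row total × column total) / N = 34 × 82 / 210 = 13.276.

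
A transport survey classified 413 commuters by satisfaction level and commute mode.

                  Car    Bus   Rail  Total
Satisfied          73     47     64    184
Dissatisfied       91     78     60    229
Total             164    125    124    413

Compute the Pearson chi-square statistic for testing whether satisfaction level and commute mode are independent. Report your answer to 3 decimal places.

Grand total N = 413.
Expected counts (row total × column total / N):
  Satisfied, Car: 184×164/413 = 73.0654
  Satisfied, Bus: 184×125/413 = 55.6901
  Satisfied, Rail: 184×124/413 = 55.2446
  Dissatisfied, Car: 229×164/413 = 90.9346
  Dissatisfied, Bus: 229×125/413 = 69.3099
  Dissatisfied, Rail: 229×124/413 = 68.7554
Contributions (O − E)²/E:
  (73 − 73.0654)²/73.0654 = 0.0001
  (47 − 55.6901)²/55.6901 = 1.3560
  (64 − 55.2446)²/55.2446 = 1.3876
  (91 − 90.9346)²/90.9346 = 0.0000
  (78 − 69.3099)²/69.3099 = 1.0896
  (60 − 68.7554)²/68.7554 = 1.1149
χ² = 0.0001 + 1.3560 + 1.3876 + 0.0000 + 1.0896 + 1.1149 = 4.948

4.948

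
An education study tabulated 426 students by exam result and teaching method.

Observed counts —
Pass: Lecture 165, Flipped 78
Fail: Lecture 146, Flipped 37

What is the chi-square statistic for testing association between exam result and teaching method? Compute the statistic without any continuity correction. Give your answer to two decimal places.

Row totals: 243, 183. Column totals: 311, 115. Grand total N = 426.
Expected counts (row total × column total / N):
  Pass, Lecture: 243×311/426 = 177.401
  Pass, Flipped: 243×115/426 = 65.599
  Fail, Lecture: 183×311/426 = 133.599
  Fail, Flipped: 183×115/426 = 49.401
Contributions (O − E)²/E:
  (165 − 177.401)²/177.401 = 0.8669
  (78 − 65.599)²/65.599 = 2.3443
  (146 − 133.599)²/133.599 = 1.1511
  (37 − 49.401)²/49.401 = 3.1130
χ² = 0.8669 + 2.3443 + 1.1511 + 3.1130 = 7.48

7.48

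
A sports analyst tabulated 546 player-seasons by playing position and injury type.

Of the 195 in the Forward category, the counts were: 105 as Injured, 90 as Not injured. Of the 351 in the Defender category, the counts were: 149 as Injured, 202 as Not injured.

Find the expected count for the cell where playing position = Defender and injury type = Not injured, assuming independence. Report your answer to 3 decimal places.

187.714

Row total (Defender) = 351; column total (Not injured) = 292; grand total N = 546.
Expected count = (row total × column total) / N = 351 × 292 / 546 = 187.714.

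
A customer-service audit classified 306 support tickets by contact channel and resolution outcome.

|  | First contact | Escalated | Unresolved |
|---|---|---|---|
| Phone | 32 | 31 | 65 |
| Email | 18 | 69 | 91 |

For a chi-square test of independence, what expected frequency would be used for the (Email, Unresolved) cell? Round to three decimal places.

90.745

Row total (Email) = 178; column total (Unresolved) = 156; grand total N = 306.
Expected count = (row total × column total) / N = 178 × 156 / 306 = 90.745.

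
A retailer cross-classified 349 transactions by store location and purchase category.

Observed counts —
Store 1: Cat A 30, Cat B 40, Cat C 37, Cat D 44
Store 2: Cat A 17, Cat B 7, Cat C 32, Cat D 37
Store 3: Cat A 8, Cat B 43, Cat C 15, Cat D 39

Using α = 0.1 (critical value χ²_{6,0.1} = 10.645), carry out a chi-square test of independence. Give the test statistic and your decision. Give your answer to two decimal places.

Row totals: 151, 93, 105. Column totals: 55, 90, 84, 120. Grand total N = 349.
Expected counts (row total × column total / N):
  Store 1, Cat A: 151×55/349 = 23.797
  Store 1, Cat B: 151×90/349 = 38.940
  Store 1, Cat C: 151×84/349 = 36.344
  Store 1, Cat D: 151×120/349 = 51.920
  Store 2, Cat A: 93×55/349 = 14.656
  Store 2, Cat B: 93×90/349 = 23.983
  Store 2, Cat C: 93×84/349 = 22.384
  Store 2, Cat D: 93×120/349 = 31.977
  Store 3, Cat A: 105×55/349 = 16.547
  Store 3, Cat B: 105×90/349 = 27.077
  Store 3, Cat C: 105×84/349 = 25.272
  Store 3, Cat D: 105×120/349 = 36.103
Contributions (O − E)²/E:
  (30 − 23.797)²/23.797 = 1.6169
  (40 − 38.940)²/38.940 = 0.0289
  (37 − 36.344)²/36.344 = 0.0118
  (44 − 51.920)²/51.920 = 1.2081
  (17 − 14.656)²/14.656 = 0.3749
  (7 − 23.983)²/23.983 = 12.0261
  (32 − 22.384)²/22.384 = 4.1310
  (37 − 31.977)²/31.977 = 0.7890
  (8 − 16.547)²/16.547 = 4.4148
  (43 − 27.077)²/27.077 = 9.3637
  (15 − 25.272)²/25.272 = 4.1751
  (39 − 36.103)²/36.103 = 0.2325
χ² = 1.6169 + 0.0289 + 0.0118 + 1.2081 + 0.3749 + 12.0261 + 4.1310 + 0.7890 + 4.4148 + 9.3637 + 4.1751 + 0.2325 = 38.37
df = (3−1)(4−1) = 6. Since 38.37 > 10.645, reject the null hypothesis of independence at α = 0.1.

38.37; reject H₀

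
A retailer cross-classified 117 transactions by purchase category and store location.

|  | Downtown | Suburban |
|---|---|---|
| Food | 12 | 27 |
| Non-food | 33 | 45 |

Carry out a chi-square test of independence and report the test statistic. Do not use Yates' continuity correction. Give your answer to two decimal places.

1.46

Row totals: 39, 78. Column totals: 45, 72. Grand total N = 117.
Expected counts (row total × column total / N):
  Food, Downtown: 39×45/117 = 15.000
  Food, Suburban: 39×72/117 = 24.000
  Non-food, Downtown: 78×45/117 = 30.000
  Non-food, Suburban: 78×72/117 = 48.000
Contributions (O − E)²/E:
  (12 − 15.000)²/15.000 = 0.6000
  (27 − 24.000)²/24.000 = 0.3750
  (33 − 30.000)²/30.000 = 0.3000
  (45 − 48.000)²/48.000 = 0.1875
χ² = 0.6000 + 0.3750 + 0.3000 + 0.1875 = 1.46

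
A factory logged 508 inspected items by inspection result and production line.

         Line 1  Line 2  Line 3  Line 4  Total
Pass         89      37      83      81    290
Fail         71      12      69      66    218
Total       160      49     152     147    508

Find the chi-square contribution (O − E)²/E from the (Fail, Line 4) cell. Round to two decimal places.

Row total (Fail) = 218; column total (Line 4) = 147; N = 508.
Expected count E = 218 × 147 / 508 = 63.083.
Contribution = (O − E)²/E = (66 − 63.083)² / 63.083 = 0.13.

0.13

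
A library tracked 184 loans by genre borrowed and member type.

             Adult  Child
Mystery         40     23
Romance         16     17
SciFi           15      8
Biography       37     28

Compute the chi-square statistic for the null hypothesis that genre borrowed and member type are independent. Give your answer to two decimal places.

2.50

Row totals: 63, 33, 23, 65. Column totals: 108, 76. Grand total N = 184.
Expected counts (row total × column total / N):
  Mystery, Adult: 63×108/184 = 36.9783
  Mystery, Child: 63×76/184 = 26.0217
  Romance, Adult: 33×108/184 = 19.3696
  Romance, Child: 33×76/184 = 13.6304
  SciFi, Adult: 23×108/184 = 13.5000
  SciFi, Child: 23×76/184 = 9.5000
  Biography, Adult: 65×108/184 = 38.1522
  Biography, Child: 65×76/184 = 26.8478
Contributions (O − E)²/E:
  (40 − 36.9783)²/36.9783 = 0.2469
  (23 − 26.0217)²/26.0217 = 0.3509
  (16 − 19.3696)²/19.3696 = 0.5862
  (17 − 13.6304)²/13.6304 = 0.8330
  (15 − 13.5000)²/13.5000 = 0.1667
  (8 − 9.5000)²/9.5000 = 0.2368
  (37 − 38.1522)²/38.1522 = 0.0348
  (28 − 26.8478)²/26.8478 = 0.0494
χ² = 0.2469 + 0.3509 + 0.5862 + 0.8330 + 0.1667 + 0.2368 + 0.0348 + 0.0494 = 2.50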